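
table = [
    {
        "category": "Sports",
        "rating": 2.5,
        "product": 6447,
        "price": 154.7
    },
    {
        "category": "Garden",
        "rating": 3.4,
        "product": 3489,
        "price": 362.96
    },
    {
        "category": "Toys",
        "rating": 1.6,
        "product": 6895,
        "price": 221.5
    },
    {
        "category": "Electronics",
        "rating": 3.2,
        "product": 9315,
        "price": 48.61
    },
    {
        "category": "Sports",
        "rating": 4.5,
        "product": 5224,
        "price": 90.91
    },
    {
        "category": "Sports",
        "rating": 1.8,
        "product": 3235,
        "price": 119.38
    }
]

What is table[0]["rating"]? 2.5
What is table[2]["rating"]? 1.6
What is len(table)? 6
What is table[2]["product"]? 6895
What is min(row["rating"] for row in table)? 1.6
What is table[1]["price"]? 362.96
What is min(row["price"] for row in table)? 48.61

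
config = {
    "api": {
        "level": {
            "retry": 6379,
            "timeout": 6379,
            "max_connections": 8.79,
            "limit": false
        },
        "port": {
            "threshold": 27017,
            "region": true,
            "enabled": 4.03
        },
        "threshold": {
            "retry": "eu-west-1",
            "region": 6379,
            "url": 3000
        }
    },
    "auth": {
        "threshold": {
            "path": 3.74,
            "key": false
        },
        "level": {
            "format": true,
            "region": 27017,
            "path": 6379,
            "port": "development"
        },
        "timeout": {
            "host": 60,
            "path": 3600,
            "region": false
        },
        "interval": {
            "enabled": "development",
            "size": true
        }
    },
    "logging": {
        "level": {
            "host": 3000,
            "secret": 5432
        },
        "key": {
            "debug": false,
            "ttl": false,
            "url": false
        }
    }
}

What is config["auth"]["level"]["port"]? "development"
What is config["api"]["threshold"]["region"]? 6379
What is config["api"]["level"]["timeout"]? 6379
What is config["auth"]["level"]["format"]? True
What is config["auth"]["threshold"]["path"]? 3.74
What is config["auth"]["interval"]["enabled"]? "development"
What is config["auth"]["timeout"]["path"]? 3600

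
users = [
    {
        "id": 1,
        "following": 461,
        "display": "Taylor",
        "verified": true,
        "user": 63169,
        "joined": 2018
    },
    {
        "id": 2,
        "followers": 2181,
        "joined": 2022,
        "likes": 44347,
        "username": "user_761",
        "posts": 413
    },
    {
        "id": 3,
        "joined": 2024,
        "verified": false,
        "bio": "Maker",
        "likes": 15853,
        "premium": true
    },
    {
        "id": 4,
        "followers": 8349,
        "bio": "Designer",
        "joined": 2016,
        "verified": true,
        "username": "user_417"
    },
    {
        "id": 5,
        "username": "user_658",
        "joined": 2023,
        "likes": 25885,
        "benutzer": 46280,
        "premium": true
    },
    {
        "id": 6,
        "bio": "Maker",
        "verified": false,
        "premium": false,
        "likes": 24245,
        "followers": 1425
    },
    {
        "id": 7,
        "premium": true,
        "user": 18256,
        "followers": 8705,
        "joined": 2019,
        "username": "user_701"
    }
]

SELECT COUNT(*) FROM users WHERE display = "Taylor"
1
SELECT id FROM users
[1, 2, 3, 4, 5, 6, 7]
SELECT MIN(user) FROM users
18256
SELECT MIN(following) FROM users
461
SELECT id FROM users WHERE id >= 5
[5, 6, 7]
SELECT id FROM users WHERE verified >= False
[1, 3, 4, 6]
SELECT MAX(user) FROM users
63169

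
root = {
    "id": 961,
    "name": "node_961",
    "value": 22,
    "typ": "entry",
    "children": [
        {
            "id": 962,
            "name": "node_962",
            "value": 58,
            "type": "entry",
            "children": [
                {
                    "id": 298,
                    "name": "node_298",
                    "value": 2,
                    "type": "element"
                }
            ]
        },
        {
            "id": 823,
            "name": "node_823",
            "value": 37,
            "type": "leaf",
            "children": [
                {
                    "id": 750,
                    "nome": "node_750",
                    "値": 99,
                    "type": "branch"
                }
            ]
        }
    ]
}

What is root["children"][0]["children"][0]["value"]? 2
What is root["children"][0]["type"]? "entry"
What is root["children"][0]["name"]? "node_962"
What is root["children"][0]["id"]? 962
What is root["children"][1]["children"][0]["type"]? "branch"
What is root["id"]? 961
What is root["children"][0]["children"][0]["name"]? "node_298"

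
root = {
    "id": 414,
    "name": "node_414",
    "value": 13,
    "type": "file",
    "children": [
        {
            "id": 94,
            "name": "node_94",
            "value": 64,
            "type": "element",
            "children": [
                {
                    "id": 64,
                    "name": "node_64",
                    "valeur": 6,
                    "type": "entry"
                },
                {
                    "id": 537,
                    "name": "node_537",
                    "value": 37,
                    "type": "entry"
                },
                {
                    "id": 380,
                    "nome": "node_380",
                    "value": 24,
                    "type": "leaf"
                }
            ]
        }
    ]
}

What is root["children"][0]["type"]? "element"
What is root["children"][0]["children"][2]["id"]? 380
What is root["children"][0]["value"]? 64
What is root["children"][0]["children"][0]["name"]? "node_64"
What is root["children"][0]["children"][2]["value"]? 24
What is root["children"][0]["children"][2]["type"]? "leaf"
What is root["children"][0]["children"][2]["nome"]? "node_380"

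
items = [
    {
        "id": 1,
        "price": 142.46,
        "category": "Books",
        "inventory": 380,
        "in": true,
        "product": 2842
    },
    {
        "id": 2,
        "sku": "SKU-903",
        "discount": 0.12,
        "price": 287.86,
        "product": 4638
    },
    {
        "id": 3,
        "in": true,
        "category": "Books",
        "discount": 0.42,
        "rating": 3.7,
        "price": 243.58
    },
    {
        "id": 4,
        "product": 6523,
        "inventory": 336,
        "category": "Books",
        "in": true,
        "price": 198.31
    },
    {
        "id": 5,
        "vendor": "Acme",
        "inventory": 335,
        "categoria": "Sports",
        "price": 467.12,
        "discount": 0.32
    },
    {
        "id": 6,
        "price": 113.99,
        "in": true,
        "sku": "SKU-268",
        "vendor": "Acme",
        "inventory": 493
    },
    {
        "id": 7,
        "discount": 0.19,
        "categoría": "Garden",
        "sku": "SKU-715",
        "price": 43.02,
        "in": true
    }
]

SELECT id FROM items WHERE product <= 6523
[1, 2, 4]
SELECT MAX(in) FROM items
True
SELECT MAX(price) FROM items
467.12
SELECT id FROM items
[1, 2, 3, 4, 5, 6, 7]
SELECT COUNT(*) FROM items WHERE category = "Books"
3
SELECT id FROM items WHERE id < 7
[1, 2, 3, 4, 5, 6]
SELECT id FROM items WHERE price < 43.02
[]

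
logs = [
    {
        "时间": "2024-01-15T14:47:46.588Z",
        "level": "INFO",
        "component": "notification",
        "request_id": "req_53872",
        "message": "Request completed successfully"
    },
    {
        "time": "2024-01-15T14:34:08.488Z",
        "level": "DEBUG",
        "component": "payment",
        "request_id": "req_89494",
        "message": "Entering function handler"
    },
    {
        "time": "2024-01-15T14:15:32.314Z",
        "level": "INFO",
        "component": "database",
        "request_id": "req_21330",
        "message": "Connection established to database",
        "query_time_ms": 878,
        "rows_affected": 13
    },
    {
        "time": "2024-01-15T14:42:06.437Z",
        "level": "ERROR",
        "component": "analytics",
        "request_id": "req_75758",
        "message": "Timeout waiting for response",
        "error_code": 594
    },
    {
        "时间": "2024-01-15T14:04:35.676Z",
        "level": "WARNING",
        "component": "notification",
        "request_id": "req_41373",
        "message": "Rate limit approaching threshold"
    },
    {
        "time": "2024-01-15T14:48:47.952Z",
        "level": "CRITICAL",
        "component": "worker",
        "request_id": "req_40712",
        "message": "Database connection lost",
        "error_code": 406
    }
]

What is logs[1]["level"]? "DEBUG"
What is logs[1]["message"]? "Entering function handler"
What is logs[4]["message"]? "Rate limit approaching threshold"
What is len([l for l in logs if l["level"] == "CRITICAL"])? 1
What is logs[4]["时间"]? "2024-01-15T14:04:35.676Z"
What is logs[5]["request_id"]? "req_40712"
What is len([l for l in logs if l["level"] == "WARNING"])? 1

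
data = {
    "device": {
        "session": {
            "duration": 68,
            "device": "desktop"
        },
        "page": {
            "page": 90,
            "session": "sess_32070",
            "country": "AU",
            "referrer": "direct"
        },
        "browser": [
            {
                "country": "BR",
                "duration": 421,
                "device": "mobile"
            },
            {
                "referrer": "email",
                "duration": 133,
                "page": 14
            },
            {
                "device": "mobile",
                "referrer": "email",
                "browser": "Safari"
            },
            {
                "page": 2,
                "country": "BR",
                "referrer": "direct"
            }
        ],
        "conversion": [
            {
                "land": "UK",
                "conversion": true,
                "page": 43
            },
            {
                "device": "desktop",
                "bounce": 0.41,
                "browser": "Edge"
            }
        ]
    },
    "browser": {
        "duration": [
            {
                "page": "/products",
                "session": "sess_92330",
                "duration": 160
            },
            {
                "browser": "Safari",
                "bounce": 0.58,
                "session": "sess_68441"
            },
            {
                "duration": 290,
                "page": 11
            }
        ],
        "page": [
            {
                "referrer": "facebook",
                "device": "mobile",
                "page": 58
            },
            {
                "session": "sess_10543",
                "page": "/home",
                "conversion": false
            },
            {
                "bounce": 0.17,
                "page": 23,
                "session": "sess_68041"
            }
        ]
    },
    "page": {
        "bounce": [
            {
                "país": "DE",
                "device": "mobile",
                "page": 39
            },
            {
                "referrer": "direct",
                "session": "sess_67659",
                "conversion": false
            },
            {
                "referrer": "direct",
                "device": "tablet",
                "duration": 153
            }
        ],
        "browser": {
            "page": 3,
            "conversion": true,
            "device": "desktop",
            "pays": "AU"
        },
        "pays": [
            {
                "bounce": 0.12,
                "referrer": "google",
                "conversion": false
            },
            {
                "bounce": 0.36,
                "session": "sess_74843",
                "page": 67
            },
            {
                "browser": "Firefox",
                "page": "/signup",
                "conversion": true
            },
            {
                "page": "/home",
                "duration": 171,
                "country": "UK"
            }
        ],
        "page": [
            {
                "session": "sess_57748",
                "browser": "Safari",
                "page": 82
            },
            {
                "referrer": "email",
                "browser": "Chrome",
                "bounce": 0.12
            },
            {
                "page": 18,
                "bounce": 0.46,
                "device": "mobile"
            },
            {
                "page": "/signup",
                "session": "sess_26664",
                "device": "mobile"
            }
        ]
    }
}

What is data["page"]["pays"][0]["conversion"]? False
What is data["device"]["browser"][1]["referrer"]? "email"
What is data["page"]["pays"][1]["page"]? 67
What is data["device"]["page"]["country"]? "AU"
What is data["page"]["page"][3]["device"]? "mobile"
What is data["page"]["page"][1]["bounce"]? 0.12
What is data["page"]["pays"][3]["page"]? "/home"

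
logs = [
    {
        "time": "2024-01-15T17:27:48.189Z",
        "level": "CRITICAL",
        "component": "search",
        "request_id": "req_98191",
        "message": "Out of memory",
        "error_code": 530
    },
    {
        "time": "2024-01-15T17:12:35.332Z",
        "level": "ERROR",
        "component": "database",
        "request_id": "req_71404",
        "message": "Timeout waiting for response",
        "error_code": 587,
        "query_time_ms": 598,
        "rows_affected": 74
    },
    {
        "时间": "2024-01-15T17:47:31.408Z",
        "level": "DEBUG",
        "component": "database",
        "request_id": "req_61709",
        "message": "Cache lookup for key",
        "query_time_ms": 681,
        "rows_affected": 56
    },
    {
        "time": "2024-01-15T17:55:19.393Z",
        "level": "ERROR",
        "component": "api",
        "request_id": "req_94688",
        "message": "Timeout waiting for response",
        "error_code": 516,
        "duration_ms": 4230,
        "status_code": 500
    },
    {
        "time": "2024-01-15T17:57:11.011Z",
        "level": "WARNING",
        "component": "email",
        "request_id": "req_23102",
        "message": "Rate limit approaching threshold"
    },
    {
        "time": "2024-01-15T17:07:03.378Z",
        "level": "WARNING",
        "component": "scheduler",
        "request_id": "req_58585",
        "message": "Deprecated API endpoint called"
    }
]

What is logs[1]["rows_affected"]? 74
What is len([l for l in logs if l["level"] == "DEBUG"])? 1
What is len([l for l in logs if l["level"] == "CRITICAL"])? 1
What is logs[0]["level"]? "CRITICAL"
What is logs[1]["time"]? "2024-01-15T17:12:35.332Z"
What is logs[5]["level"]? "WARNING"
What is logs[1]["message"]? "Timeout waiting for response"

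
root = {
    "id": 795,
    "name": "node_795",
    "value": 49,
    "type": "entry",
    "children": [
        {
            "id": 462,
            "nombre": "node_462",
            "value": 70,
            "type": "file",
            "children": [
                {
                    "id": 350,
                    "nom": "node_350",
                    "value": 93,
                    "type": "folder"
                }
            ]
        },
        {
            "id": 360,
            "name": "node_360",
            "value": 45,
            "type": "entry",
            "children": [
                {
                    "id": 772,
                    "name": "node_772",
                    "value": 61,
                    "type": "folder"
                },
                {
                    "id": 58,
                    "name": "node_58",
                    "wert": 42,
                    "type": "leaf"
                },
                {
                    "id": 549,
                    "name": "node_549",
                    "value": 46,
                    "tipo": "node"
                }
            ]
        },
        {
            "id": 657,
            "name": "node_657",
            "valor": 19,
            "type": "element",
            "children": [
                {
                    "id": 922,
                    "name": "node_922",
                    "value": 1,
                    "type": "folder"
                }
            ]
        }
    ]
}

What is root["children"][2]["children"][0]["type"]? "folder"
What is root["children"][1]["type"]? "entry"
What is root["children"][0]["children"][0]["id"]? 350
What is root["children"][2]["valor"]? 19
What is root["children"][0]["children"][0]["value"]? 93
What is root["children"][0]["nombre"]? "node_462"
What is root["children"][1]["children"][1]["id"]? 58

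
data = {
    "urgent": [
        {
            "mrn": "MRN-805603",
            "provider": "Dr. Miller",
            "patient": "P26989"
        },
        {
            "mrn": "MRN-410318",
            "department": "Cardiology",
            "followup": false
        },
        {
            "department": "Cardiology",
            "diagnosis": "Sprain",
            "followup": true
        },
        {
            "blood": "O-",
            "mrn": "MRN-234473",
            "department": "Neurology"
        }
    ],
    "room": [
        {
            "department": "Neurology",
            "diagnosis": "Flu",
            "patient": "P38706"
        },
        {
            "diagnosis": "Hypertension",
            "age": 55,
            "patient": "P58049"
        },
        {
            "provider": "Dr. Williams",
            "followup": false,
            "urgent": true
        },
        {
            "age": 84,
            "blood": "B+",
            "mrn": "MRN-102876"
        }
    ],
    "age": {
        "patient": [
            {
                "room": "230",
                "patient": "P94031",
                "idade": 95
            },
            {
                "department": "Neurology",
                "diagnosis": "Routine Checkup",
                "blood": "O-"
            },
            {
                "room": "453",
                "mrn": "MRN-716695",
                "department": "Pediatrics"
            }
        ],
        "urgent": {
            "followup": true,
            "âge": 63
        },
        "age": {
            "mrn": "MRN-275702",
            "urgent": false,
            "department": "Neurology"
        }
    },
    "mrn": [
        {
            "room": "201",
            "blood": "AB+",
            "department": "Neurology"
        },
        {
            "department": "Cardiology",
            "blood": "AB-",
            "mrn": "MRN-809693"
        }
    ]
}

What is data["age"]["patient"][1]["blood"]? "O-"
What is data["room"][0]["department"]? "Neurology"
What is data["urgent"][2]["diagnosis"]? "Sprain"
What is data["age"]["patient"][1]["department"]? "Neurology"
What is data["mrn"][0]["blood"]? "AB+"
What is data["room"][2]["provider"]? "Dr. Williams"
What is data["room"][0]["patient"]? "P38706"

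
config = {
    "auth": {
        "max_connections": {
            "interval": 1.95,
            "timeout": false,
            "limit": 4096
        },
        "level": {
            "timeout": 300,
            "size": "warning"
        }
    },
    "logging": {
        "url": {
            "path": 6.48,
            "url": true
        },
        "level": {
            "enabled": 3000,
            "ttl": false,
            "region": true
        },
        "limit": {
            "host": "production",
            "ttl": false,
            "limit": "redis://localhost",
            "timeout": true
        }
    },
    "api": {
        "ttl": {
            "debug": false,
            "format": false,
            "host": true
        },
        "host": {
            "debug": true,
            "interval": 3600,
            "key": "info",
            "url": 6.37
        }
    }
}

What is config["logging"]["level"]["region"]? True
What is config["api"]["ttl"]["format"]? False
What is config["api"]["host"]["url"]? 6.37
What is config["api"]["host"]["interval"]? 3600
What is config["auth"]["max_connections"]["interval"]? 1.95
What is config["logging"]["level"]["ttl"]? False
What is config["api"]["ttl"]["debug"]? False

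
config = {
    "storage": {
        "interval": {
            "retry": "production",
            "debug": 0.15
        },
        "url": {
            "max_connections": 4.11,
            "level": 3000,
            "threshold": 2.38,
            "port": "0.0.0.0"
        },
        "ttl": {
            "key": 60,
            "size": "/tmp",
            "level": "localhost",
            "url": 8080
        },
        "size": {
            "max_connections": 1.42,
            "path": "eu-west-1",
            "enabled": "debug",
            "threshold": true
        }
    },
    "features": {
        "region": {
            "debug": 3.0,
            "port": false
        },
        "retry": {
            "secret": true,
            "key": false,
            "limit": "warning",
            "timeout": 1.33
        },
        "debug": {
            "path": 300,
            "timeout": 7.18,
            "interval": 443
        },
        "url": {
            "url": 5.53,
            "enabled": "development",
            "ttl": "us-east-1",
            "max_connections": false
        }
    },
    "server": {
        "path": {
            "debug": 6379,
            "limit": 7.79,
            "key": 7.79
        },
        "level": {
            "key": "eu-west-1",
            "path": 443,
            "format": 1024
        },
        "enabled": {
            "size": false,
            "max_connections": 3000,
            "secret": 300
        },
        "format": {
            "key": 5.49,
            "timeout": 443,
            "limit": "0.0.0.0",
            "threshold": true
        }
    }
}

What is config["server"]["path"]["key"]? 7.79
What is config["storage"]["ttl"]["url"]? 8080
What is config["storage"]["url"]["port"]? "0.0.0.0"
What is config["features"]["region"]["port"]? False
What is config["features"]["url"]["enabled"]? "development"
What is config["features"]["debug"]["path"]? 300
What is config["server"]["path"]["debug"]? 6379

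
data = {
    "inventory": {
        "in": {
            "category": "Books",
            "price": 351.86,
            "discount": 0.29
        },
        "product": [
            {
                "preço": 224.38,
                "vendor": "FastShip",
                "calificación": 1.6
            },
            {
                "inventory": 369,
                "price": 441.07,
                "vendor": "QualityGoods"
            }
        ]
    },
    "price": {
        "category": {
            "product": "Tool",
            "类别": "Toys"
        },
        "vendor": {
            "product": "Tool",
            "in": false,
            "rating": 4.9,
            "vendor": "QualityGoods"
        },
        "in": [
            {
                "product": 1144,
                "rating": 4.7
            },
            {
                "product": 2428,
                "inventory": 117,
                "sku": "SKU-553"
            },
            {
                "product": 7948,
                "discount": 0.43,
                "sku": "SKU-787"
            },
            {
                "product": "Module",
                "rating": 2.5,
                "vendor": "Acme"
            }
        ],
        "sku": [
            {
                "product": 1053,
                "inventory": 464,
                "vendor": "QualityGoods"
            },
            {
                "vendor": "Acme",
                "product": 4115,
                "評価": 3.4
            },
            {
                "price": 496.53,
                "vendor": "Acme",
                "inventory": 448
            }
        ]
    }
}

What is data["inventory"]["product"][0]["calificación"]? 1.6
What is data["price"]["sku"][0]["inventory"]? 464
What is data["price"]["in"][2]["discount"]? 0.43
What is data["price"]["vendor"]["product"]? "Tool"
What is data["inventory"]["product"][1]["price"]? 441.07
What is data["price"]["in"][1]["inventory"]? 117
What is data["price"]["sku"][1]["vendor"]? "Acme"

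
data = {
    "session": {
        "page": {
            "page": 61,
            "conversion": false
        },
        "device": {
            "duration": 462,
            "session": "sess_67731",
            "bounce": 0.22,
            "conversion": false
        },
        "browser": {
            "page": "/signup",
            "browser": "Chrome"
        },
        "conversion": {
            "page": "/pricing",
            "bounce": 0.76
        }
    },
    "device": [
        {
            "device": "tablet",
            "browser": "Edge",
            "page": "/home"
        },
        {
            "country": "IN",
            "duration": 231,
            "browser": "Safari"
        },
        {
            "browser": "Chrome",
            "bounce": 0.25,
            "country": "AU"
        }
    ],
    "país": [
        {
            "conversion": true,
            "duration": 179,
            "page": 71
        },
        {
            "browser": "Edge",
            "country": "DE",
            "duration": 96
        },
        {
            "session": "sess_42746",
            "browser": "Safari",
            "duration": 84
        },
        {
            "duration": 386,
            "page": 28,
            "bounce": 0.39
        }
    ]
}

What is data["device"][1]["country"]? "IN"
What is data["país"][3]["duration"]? 386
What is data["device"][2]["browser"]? "Chrome"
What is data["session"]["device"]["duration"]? 462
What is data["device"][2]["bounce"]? 0.25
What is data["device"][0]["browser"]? "Edge"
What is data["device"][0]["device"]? "tablet"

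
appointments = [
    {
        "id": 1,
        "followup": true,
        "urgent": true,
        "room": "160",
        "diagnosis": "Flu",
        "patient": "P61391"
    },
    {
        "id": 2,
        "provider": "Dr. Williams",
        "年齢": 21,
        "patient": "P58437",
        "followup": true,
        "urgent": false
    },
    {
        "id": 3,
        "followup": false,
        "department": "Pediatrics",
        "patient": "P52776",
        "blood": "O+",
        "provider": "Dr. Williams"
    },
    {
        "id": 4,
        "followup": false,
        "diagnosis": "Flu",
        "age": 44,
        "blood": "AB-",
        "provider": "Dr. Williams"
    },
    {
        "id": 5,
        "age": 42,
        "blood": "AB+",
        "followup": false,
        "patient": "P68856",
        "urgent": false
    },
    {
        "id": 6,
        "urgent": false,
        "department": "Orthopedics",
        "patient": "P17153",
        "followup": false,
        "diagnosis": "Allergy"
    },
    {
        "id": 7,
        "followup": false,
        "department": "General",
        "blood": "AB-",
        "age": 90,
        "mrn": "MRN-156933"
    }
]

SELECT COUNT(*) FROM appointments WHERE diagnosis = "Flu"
2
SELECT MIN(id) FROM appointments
1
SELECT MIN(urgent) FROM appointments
False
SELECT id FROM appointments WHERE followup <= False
[3, 4, 5, 6, 7]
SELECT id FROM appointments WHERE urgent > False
[1]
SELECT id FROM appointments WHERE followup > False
[1, 2]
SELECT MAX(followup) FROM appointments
True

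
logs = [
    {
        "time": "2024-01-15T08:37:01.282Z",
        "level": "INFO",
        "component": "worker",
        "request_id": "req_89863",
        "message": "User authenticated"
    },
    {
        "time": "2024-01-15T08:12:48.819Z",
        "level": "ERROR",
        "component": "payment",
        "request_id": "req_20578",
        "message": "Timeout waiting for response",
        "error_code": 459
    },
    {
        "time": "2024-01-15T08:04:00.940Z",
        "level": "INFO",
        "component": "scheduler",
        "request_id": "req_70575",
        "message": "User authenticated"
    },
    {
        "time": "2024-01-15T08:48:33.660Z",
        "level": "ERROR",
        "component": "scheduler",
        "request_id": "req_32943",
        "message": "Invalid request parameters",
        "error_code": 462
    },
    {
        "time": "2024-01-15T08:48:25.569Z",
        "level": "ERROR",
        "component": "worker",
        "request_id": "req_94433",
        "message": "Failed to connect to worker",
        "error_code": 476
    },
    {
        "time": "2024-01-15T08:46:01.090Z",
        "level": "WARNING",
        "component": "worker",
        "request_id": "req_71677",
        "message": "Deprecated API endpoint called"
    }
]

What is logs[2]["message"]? "User authenticated"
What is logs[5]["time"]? "2024-01-15T08:46:01.090Z"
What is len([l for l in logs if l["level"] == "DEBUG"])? 0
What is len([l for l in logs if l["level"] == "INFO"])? 2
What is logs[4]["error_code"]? 476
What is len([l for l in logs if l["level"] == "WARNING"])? 1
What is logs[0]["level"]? "INFO"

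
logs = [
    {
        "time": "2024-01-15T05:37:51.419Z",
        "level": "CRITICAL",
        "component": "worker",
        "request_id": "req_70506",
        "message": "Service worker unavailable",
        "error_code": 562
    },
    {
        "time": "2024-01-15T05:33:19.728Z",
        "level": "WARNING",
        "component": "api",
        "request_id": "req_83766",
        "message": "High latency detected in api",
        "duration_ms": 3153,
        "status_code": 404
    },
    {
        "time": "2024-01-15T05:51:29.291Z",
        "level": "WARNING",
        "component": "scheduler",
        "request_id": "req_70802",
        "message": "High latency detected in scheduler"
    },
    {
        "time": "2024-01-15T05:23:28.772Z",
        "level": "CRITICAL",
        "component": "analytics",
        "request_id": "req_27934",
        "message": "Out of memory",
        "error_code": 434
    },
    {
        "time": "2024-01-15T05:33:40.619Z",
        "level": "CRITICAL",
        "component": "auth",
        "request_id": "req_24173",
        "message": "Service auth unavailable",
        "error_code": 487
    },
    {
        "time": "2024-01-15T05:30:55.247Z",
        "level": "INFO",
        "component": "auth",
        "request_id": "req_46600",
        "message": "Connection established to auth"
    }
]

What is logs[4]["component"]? "auth"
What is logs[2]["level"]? "WARNING"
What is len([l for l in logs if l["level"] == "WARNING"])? 2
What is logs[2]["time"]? "2024-01-15T05:51:29.291Z"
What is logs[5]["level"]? "INFO"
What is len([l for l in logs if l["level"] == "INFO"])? 1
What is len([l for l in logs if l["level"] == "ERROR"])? 0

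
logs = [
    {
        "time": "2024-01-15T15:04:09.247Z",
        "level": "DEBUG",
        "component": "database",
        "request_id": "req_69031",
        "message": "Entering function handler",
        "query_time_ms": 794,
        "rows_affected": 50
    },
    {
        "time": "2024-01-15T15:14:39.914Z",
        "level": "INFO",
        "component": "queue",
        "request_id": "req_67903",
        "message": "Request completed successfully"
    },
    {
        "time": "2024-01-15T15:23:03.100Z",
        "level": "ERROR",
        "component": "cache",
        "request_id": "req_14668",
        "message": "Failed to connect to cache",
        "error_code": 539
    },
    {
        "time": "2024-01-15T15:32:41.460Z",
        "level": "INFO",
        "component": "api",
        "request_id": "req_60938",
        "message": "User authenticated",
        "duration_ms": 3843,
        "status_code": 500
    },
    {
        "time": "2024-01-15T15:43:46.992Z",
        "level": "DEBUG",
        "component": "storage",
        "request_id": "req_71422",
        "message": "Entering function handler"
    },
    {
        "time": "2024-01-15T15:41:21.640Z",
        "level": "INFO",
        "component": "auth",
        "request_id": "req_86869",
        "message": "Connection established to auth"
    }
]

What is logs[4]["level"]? "DEBUG"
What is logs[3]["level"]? "INFO"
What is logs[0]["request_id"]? "req_69031"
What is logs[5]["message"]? "Connection established to auth"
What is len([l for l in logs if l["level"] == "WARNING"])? 0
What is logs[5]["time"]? "2024-01-15T15:41:21.640Z"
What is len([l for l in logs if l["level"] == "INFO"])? 3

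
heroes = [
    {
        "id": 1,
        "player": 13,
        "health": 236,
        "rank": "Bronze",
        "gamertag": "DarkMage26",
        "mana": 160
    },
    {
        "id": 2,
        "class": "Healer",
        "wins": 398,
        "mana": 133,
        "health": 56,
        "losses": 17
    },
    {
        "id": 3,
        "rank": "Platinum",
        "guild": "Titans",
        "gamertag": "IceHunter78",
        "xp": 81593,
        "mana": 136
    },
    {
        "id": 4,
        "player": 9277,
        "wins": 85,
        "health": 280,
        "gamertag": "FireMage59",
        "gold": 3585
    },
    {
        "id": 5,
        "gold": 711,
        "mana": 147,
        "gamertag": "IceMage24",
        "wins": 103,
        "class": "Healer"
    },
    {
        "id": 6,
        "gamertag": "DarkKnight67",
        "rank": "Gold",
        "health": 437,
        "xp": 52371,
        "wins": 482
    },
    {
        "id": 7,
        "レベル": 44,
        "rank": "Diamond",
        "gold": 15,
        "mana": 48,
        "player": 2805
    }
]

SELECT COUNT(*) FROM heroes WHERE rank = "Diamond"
1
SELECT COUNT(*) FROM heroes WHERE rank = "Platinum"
1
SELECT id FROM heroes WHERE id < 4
[1, 2, 3]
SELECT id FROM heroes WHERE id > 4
[5, 6, 7]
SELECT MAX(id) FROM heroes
7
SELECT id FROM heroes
[1, 2, 3, 4, 5, 6, 7]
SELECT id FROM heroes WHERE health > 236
[4, 6]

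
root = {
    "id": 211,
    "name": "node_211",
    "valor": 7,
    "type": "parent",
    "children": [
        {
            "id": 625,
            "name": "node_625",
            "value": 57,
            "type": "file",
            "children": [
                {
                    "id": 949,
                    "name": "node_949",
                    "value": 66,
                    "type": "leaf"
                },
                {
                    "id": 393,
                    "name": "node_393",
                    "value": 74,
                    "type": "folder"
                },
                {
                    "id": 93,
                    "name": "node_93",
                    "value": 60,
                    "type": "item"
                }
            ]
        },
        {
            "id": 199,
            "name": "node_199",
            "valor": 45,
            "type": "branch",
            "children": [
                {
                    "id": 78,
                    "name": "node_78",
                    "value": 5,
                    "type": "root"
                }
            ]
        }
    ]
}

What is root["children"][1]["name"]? "node_199"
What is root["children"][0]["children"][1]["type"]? "folder"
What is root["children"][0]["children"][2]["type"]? "item"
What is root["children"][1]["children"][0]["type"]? "root"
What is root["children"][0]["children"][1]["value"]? 74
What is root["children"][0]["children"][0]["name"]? "node_949"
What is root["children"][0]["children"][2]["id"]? 93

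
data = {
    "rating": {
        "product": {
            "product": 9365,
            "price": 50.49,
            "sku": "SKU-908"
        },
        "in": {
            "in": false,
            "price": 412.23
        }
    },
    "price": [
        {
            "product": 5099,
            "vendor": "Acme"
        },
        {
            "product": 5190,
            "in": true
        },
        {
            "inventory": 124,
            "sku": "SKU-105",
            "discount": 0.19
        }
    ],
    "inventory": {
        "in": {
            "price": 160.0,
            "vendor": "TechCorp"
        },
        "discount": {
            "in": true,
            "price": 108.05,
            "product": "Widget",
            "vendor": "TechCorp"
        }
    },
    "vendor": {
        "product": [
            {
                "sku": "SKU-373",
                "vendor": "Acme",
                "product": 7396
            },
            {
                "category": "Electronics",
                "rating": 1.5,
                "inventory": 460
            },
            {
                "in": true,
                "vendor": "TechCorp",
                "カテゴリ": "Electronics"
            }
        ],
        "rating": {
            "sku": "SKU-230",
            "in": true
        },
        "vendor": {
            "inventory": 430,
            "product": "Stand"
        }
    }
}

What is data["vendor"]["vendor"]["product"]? "Stand"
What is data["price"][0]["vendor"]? "Acme"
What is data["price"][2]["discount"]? 0.19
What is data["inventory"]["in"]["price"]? 160.0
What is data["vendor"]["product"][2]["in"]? True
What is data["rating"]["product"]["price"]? 50.49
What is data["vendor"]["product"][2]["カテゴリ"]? "Electronics"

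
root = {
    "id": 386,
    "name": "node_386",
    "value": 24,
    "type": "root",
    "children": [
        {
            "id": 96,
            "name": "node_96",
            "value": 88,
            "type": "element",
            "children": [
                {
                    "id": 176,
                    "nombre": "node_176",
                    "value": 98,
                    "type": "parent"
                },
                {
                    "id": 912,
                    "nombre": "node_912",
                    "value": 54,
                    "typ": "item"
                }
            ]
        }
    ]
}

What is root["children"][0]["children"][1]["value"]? 54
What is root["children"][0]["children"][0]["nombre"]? "node_176"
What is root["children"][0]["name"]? "node_96"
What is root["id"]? 386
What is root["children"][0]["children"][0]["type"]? "parent"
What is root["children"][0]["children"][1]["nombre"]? "node_912"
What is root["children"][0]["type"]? "element"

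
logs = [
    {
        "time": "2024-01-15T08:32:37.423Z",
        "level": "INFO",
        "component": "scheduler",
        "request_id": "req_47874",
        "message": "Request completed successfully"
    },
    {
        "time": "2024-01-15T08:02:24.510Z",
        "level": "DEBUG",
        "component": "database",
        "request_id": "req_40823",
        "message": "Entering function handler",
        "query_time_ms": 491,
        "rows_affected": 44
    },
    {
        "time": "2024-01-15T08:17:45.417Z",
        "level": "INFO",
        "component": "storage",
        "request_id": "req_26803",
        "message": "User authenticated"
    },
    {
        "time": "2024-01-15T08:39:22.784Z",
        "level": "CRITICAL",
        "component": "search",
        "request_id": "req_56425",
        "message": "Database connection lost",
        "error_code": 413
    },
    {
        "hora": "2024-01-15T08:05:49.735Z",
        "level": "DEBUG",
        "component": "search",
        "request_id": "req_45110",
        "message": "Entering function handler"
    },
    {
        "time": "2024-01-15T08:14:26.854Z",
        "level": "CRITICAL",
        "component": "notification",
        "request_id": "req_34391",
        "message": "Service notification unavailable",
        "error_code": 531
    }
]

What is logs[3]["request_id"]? "req_56425"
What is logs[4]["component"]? "search"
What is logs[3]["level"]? "CRITICAL"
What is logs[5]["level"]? "CRITICAL"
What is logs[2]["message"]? "User authenticated"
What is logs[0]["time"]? "2024-01-15T08:32:37.423Z"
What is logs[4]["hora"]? "2024-01-15T08:05:49.735Z"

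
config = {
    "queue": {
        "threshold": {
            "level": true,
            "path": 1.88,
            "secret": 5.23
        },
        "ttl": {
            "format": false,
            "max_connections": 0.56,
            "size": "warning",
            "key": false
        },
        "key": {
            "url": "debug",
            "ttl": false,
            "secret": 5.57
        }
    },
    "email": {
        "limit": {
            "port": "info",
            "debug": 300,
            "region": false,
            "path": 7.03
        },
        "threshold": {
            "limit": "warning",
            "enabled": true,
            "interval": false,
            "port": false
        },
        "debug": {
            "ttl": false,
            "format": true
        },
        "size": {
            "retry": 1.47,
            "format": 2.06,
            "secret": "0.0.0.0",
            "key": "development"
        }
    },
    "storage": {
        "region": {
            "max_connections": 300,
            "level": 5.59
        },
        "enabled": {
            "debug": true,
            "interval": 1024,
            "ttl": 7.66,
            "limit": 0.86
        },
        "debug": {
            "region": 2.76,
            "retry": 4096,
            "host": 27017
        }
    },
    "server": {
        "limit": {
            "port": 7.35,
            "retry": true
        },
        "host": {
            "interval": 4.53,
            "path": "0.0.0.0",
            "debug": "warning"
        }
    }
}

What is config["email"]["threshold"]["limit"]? "warning"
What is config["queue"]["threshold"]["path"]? 1.88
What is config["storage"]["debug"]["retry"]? 4096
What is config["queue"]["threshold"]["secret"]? 5.23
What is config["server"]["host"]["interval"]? 4.53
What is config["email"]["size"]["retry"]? 1.47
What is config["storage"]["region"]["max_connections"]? 300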